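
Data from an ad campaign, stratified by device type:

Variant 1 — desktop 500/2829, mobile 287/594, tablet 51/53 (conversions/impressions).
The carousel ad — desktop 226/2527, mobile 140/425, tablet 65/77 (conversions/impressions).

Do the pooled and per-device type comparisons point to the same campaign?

Yes

Desktop: Variant 1 500/2829 = 17.7%, the carousel ad 226/2527 = 8.9% → Variant 1
Mobile: Variant 1 287/594 = 48.3%, the carousel ad 140/425 = 32.9% → Variant 1
Tablet: Variant 1 51/53 = 96.2%, the carousel ad 65/77 = 84.4% → Variant 1
Overall: Variant 1 838/3476 = 24.1%, the carousel ad 431/3029 = 14.2% → Variant 1
Variant 1 wins overall and in every device group — no reversal.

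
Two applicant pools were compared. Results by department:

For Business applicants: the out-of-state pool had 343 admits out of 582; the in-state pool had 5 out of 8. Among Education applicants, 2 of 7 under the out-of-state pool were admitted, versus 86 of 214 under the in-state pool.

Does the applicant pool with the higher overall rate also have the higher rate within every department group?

Business: the out-of-state pool 343/582 = 58.9%, the in-state pool 5/8 = 62.5% → the in-state pool
Education: the out-of-state pool 2/7 = 28.6%, the in-state pool 86/214 = 40.2% → the in-state pool
Overall: the out-of-state pool 345/589 = 58.6%, the in-state pool 91/222 = 41.0% → the out-of-state pool
The in-state pool wins each department group but the out-of-state pool wins overall — the comparison reverses. The in-state pool's applicants skew toward Education, which has a lower base rate.

No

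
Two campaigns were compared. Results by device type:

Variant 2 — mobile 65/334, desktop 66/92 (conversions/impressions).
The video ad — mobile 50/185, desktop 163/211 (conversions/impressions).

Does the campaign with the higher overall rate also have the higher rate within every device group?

Mobile: Variant 2 65/334 = 19.5%, the video ad 50/185 = 27.0% → the video ad
Desktop: Variant 2 66/92 = 71.7%, the video ad 163/211 = 77.3% → the video ad
Overall: Variant 2 131/426 = 30.8%, the video ad 213/396 = 53.8% → the video ad
The video ad wins overall and in every device group — no reversal.

Yes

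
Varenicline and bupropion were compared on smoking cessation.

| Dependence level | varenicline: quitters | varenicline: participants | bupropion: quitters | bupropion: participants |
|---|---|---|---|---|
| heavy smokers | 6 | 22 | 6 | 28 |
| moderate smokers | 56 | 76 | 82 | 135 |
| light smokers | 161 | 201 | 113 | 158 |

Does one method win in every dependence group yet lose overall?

Heavy smokers: varenicline 6/22 = 27.3%, bupropion 6/28 = 21.4% → varenicline
Moderate smokers: varenicline 56/76 = 73.7%, bupropion 82/135 = 60.7% → varenicline
Light smokers: varenicline 161/201 = 80.1%, bupropion 113/158 = 71.5% → varenicline
Overall: varenicline 223/299 = 74.6%, bupropion 201/321 = 62.6% → varenicline
Varenicline wins overall and in every dependence group — no reversal.

No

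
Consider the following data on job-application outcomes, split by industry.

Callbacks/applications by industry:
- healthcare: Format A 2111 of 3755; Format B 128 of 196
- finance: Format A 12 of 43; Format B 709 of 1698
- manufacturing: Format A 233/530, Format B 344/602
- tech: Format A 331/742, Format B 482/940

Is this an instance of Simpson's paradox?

Yes

Healthcare: Format A 2111/3755 = 56.2%, Format B 128/196 = 65.3% → Format B
Finance: Format A 12/43 = 27.9%, Format B 709/1698 = 41.8% → Format B
Manufacturing: Format A 233/530 = 44.0%, Format B 344/602 = 57.1% → Format B
Tech: Format A 331/742 = 44.6%, Format B 482/940 = 51.3% → Format B
Overall: Format A 2687/5070 = 53.0%, Format B 1663/3436 = 48.4% → Format A
Format B wins each industry group but Format A wins overall — the comparison reverses. Format B's applications skew toward finance, which has a lower base rate.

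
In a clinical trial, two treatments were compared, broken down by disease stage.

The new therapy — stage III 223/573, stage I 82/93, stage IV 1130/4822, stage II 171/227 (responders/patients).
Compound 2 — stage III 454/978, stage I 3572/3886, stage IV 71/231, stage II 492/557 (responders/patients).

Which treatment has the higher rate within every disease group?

Stage III: the new therapy 223/573 = 38.9%, Compound 2 454/978 = 46.4% → Compound 2
Stage I: the new therapy 82/93 = 88.2%, Compound 2 3572/3886 = 91.9% → Compound 2
Stage IV: the new therapy 1130/4822 = 23.4%, Compound 2 71/231 = 30.7% → Compound 2
Stage II: the new therapy 171/227 = 75.3%, Compound 2 492/557 = 88.3% → Compound 2
Compound 2 has the higher rate in all 4 groups.

Compound 2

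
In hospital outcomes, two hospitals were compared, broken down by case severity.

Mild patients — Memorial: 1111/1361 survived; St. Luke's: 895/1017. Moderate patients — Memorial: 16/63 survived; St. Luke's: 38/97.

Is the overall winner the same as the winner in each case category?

Yes

Mild: Memorial 1111/1361 = 81.6%, St. Luke's 895/1017 = 88.0% → St. Luke's
Moderate: Memorial 16/63 = 25.4%, St. Luke's 38/97 = 39.2% → St. Luke's
Overall: Memorial 1127/1424 = 79.1%, St. Luke's 933/1114 = 83.8% → St. Luke's
St. Luke's wins overall and in every case group — no reversal.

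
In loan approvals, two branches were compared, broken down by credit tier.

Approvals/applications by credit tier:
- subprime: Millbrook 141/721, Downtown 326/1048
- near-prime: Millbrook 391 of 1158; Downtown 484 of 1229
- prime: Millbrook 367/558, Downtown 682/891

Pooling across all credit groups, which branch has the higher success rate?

Subprime: Millbrook 141/721 = 19.6%, Downtown 326/1048 = 31.1% → Downtown
Near-prime: Millbrook 391/1158 = 33.8%, Downtown 484/1229 = 39.4% → Downtown
Prime: Millbrook 367/558 = 65.8%, Downtown 682/891 = 76.5% → Downtown
Overall: Millbrook 899/2437 = 36.9%, Downtown 1492/3168 = 47.1% → Downtown

Downtown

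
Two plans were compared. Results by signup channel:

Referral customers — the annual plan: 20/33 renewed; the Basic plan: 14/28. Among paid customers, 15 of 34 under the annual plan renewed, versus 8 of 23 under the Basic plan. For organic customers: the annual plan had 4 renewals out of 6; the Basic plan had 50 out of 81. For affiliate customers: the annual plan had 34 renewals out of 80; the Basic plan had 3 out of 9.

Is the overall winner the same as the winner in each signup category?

No

Referral: the annual plan 20/33 = 60.6%, the Basic plan 14/28 = 50.0% → the annual plan
Paid: the annual plan 15/34 = 44.1%, the Basic plan 8/23 = 34.8% → the annual plan
Organic: the annual plan 4/6 = 66.7%, the Basic plan 50/81 = 61.7% → the annual plan
Affiliate: the annual plan 34/80 = 42.5%, the Basic plan 3/9 = 33.3% → the annual plan
Overall: the annual plan 73/153 = 47.7%, the Basic plan 75/141 = 53.2% → the Basic plan
The annual plan wins each signup group but the Basic plan wins overall — the comparison reverses. The annual plan's customers skew toward affiliate, which has a lower base rate.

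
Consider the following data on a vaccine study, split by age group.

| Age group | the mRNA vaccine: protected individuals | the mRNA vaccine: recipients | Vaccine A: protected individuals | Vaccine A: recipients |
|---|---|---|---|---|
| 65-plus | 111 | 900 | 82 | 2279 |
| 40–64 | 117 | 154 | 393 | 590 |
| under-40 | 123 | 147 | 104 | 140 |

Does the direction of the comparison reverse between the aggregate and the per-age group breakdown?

65-plus: the mRNA vaccine 111/900 = 12.3%, Vaccine A 82/2279 = 3.6% → the mRNA vaccine
40–64: the mRNA vaccine 117/154 = 76.0%, Vaccine A 393/590 = 66.6% → the mRNA vaccine
Under-40: the mRNA vaccine 123/147 = 83.7%, Vaccine A 104/140 = 74.3% → the mRNA vaccine
Overall: the mRNA vaccine 351/1201 = 29.2%, Vaccine A 579/3009 = 19.2% → the mRNA vaccine
The mRNA vaccine wins overall and in every age group — no reversal.

No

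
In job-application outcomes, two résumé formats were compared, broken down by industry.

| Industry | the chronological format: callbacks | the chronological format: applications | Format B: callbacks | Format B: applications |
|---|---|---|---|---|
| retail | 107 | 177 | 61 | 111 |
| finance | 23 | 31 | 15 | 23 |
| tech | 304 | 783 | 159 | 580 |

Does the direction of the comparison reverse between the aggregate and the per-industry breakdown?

Retail: the chronological format 107/177 = 60.5%, Format B 61/111 = 55.0% → the chronological format
Finance: the chronological format 23/31 = 74.2%, Format B 15/23 = 65.2% → the chronological format
Tech: the chronological format 304/783 = 38.8%, Format B 159/580 = 27.4% → the chronological format
Overall: the chronological format 434/991 = 43.8%, Format B 235/714 = 32.9% → the chronological format
The chronological format wins overall and in every industry group — no reversal.

No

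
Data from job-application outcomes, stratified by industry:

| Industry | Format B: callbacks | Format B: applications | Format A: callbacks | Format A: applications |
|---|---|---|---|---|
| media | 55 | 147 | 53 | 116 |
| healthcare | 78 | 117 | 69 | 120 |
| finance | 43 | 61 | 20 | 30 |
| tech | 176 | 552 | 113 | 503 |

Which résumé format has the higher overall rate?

Format B

Media: Format B 55/147 = 37.4%, Format A 53/116 = 45.7% → Format A
Healthcare: Format B 78/117 = 66.7%, Format A 69/120 = 57.5% → Format B
Finance: Format B 43/61 = 70.5%, Format A 20/30 = 66.7% → Format B
Tech: Format B 176/552 = 31.9%, Format A 113/503 = 22.5% → Format B
Overall: Format B 352/877 = 40.1%, Format A 255/769 = 33.2% → Format B
(Neither sweeps every industry group, but Format B has the higher pooled rate.)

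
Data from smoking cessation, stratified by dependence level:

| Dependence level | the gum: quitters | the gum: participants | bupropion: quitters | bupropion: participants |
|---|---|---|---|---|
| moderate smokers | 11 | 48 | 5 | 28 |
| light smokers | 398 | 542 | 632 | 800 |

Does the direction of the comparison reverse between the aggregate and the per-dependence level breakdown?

Moderate smokers: the gum 11/48 = 22.9%, bupropion 5/28 = 17.9% → the gum
Light smokers: the gum 398/542 = 73.4%, bupropion 632/800 = 79.0% → bupropion
Overall: the gum 409/590 = 69.3%, bupropion 637/828 = 76.9% → bupropion
Neither sweeps: the gum wins 1 of 2 groups, bupropion wins 1. Bupropion wins overall but not every group — no Simpson reversal.

No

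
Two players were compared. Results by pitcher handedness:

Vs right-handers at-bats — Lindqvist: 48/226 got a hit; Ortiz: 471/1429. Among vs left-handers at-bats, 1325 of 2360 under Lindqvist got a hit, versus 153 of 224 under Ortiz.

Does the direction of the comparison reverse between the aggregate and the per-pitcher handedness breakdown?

Yes

Vs right-handers: Lindqvist 48/226 = 21.2%, Ortiz 471/1429 = 33.0% → Ortiz
Vs left-handers: Lindqvist 1325/2360 = 56.1%, Ortiz 153/224 = 68.3% → Ortiz
Overall: Lindqvist 1373/2586 = 53.1%, Ortiz 624/1653 = 37.7% → Lindqvist
Ortiz wins each pitcher group but Lindqvist wins overall — the comparison reverses. Ortiz's at-bats skew toward vs right-handers, which has a lower base rate.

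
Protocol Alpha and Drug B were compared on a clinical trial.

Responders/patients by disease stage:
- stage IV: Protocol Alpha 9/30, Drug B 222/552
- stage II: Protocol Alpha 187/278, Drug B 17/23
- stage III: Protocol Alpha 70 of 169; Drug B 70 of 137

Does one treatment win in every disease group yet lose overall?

Stage IV: Protocol Alpha 9/30 = 30.0%, Drug B 222/552 = 40.2% → Drug B
Stage II: Protocol Alpha 187/278 = 67.3%, Drug B 17/23 = 73.9% → Drug B
Stage III: Protocol Alpha 70/169 = 41.4%, Drug B 70/137 = 51.1% → Drug B
Overall: Protocol Alpha 266/477 = 55.8%, Drug B 309/712 = 43.4% → Protocol Alpha
Drug B wins each disease group but Protocol Alpha wins overall — the comparison reverses. Drug B's patients skew toward stage IV, which has a lower base rate.

Yes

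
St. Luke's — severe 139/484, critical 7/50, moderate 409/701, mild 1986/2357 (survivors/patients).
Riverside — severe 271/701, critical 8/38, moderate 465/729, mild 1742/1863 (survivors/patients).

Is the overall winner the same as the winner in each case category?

Yes

Severe: St. Luke's 139/484 = 28.7%, Riverside 271/701 = 38.7% → Riverside
Critical: St. Luke's 7/50 = 14.0%, Riverside 8/38 = 21.1% → Riverside
Moderate: St. Luke's 409/701 = 58.3%, Riverside 465/729 = 63.8% → Riverside
Mild: St. Luke's 1986/2357 = 84.3%, Riverside 1742/1863 = 93.5% → Riverside
Overall: St. Luke's 2541/3592 = 70.7%, Riverside 2486/3331 = 74.6% → Riverside
Riverside wins overall and in every case group — no reversal.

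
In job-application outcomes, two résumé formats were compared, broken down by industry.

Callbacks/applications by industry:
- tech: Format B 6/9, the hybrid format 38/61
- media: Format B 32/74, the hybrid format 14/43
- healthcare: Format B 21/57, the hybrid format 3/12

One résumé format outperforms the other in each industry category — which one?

Format B

Tech: Format B 6/9 = 66.7%, the hybrid format 38/61 = 62.3% → Format B
Media: Format B 32/74 = 43.2%, the hybrid format 14/43 = 32.6% → Format B
Healthcare: Format B 21/57 = 36.8%, the hybrid format 3/12 = 25.0% → Format B
Format B has the higher rate in all 3 groups.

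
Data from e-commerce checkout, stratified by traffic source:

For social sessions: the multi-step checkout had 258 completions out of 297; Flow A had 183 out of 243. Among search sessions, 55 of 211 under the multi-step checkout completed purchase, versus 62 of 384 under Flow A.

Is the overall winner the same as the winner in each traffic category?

Yes

Social: the multi-step checkout 258/297 = 86.9%, Flow A 183/243 = 75.3% → the multi-step checkout
Search: the multi-step checkout 55/211 = 26.1%, Flow A 62/384 = 16.1% → the multi-step checkout
Overall: the multi-step checkout 313/508 = 61.6%, Flow A 245/627 = 39.1% → the multi-step checkout
The multi-step checkout wins overall and in every traffic group — no reversal.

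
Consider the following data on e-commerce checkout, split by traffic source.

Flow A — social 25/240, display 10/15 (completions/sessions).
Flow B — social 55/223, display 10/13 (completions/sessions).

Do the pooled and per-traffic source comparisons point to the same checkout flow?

Yes

Social: Flow A 25/240 = 10.4%, Flow B 55/223 = 24.7% → Flow B
Display: Flow A 10/15 = 66.7%, Flow B 10/13 = 76.9% → Flow B
Overall: Flow A 35/255 = 13.7%, Flow B 65/236 = 27.5% → Flow B
Flow B wins overall and in every traffic group — no reversal.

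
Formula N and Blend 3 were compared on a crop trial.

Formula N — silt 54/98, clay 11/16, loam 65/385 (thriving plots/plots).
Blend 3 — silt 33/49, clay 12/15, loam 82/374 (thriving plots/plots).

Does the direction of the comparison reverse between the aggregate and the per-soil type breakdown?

Silt: Formula N 54/98 = 55.1%, Blend 3 33/49 = 67.3% → Blend 3
Clay: Formula N 11/16 = 68.8%, Blend 3 12/15 = 80.0% → Blend 3
Loam: Formula N 65/385 = 16.9%, Blend 3 82/374 = 21.9% → Blend 3
Overall: Formula N 130/499 = 26.1%, Blend 3 127/438 = 29.0% → Blend 3
Blend 3 wins overall and in every soil group — no reversal.

No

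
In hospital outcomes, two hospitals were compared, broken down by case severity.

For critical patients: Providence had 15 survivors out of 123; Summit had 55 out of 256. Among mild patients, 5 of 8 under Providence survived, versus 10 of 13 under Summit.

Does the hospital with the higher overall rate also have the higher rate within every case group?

Critical: Providence 15/123 = 12.2%, Summit 55/256 = 21.5% → Summit
Mild: Providence 5/8 = 62.5%, Summit 10/13 = 76.9% → Summit
Overall: Providence 20/131 = 15.3%, Summit 65/269 = 24.2% → Summit
Summit wins overall and in every case group — no reversal.

Yes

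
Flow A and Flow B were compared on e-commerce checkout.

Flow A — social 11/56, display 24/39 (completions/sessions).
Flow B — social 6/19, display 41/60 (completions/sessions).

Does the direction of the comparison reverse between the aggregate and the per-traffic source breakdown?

No

Social: Flow A 11/56 = 19.6%, Flow B 6/19 = 31.6% → Flow B
Display: Flow A 24/39 = 61.5%, Flow B 41/60 = 68.3% → Flow B
Overall: Flow A 35/95 = 36.8%, Flow B 47/79 = 59.5% → Flow B
Flow B wins overall and in every traffic group — no reversal.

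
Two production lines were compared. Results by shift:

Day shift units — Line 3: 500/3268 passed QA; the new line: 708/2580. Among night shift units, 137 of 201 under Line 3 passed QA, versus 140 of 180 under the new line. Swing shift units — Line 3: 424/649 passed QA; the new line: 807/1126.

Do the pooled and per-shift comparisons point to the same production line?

Yes

Day shift: Line 3 500/3268 = 15.3%, the new line 708/2580 = 27.4% → the new line
Night shift: Line 3 137/201 = 68.2%, the new line 140/180 = 77.8% → the new line
Swing shift: Line 3 424/649 = 65.3%, the new line 807/1126 = 71.7% → the new line
Overall: Line 3 1061/4118 = 25.8%, the new line 1655/3886 = 42.6% → the new line
The new line wins overall and in every shift group — no reversal.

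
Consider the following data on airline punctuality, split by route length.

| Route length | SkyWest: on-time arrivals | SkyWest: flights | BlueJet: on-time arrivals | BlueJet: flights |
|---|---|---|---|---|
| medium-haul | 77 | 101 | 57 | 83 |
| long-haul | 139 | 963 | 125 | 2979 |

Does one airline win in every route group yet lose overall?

Medium-haul: SkyWest 77/101 = 76.2%, BlueJet 57/83 = 68.7% → SkyWest
Long-haul: SkyWest 139/963 = 14.4%, BlueJet 125/2979 = 4.2% → SkyWest
Overall: SkyWest 216/1064 = 20.3%, BlueJet 182/3062 = 5.9% → SkyWest
SkyWest wins overall and in every route group — no reversal.

No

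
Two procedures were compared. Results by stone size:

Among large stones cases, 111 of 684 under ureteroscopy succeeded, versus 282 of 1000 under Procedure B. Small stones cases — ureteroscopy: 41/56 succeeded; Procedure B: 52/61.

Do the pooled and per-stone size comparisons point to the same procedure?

Large stones: ureteroscopy 111/684 = 16.2%, Procedure B 282/1000 = 28.2% → Procedure B
Small stones: ureteroscopy 41/56 = 73.2%, Procedure B 52/61 = 85.2% → Procedure B
Overall: ureteroscopy 152/740 = 20.5%, Procedure B 334/1061 = 31.5% → Procedure B
Procedure B wins overall and in every stone group — no reversal.

Yes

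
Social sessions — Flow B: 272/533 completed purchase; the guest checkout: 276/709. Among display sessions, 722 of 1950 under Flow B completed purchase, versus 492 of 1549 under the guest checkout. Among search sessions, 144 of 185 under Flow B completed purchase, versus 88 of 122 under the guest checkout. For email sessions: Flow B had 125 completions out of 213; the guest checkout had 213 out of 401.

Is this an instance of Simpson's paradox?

No

Social: Flow B 272/533 = 51.0%, the guest checkout 276/709 = 38.9% → Flow B
Display: Flow B 722/1950 = 37.0%, the guest checkout 492/1549 = 31.8% → Flow B
Search: Flow B 144/185 = 77.8%, the guest checkout 88/122 = 72.1% → Flow B
Email: Flow B 125/213 = 58.7%, the guest checkout 213/401 = 53.1% → Flow B
Overall: Flow B 1263/2881 = 43.8%, the guest checkout 1069/2781 = 38.4% → Flow B
Flow B wins overall and in every traffic group — no reversal.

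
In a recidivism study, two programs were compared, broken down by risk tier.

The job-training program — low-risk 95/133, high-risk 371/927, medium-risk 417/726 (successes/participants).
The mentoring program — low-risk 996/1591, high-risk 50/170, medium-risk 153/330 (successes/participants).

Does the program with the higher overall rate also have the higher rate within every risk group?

Low-risk: the job-training program 95/133 = 71.4%, the mentoring program 996/1591 = 62.6% → the job-training program
High-risk: the job-training program 371/927 = 40.0%, the mentoring program 50/170 = 29.4% → the job-training program
Medium-risk: the job-training program 417/726 = 57.4%, the mentoring program 153/330 = 46.4% → the job-training program
Overall: the job-training program 883/1786 = 49.4%, the mentoring program 1199/2091 = 57.3% → the mentoring program
The job-training program wins each risk group but the mentoring program wins overall — the comparison reverses. The job-training program's participants skew toward high-risk, which has a lower base rate.

No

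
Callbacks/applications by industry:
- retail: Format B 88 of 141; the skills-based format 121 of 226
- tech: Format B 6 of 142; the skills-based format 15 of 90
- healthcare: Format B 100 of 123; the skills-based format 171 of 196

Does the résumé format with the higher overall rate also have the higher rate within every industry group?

Retail: Format B 88/141 = 62.4%, the skills-based format 121/226 = 53.5% → Format B
Tech: Format B 6/142 = 4.2%, the skills-based format 15/90 = 16.7% → the skills-based format
Healthcare: Format B 100/123 = 81.3%, the skills-based format 171/196 = 87.2% → the skills-based format
Overall: Format B 194/406 = 47.8%, the skills-based format 307/512 = 60.0% → the skills-based format
Neither sweeps: Format B wins 1 of 3 groups, the skills-based format wins 2. The skills-based format wins overall but not every group — no Simpson reversal.

No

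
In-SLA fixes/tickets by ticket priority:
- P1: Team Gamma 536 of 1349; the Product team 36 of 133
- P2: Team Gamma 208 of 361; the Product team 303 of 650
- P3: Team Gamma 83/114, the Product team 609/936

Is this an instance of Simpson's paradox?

Yes

P1: Team Gamma 536/1349 = 39.7%, the Product team 36/133 = 27.1% → Team Gamma
P2: Team Gamma 208/361 = 57.6%, the Product team 303/650 = 46.6% → Team Gamma
P3: Team Gamma 83/114 = 72.8%, the Product team 609/936 = 65.1% → Team Gamma
Overall: Team Gamma 827/1824 = 45.3%, the Product team 948/1719 = 55.1% → the Product team
Team Gamma wins each ticket group but the Product team wins overall — the comparison reverses. Team Gamma's tickets skew toward P1, which has a lower base rate.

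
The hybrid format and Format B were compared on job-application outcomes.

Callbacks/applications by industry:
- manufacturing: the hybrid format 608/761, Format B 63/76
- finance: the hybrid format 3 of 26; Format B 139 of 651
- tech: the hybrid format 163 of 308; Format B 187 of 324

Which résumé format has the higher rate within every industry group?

Format B

Manufacturing: the hybrid format 608/761 = 79.9%, Format B 63/76 = 82.9% → Format B
Finance: the hybrid format 3/26 = 11.5%, Format B 139/651 = 21.4% → Format B
Tech: the hybrid format 163/308 = 52.9%, Format B 187/324 = 57.7% → Format B
Format B has the higher rate in all 3 groups.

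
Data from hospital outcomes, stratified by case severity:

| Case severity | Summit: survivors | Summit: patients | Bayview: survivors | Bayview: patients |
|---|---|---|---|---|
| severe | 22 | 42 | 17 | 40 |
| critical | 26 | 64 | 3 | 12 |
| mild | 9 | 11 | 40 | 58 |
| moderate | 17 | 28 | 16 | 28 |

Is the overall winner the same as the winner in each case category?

Severe: Summit 22/42 = 52.4%, Bayview 17/40 = 42.5% → Summit
Critical: Summit 26/64 = 40.6%, Bayview 3/12 = 25.0% → Summit
Mild: Summit 9/11 = 81.8%, Bayview 40/58 = 69.0% → Summit
Moderate: Summit 17/28 = 60.7%, Bayview 16/28 = 57.1% → Summit
Overall: Summit 74/145 = 51.0%, Bayview 76/138 = 55.1% → Bayview
Summit wins each case group but Bayview wins overall — the comparison reverses. Summit's patients skew toward critical, which has a lower base rate.

No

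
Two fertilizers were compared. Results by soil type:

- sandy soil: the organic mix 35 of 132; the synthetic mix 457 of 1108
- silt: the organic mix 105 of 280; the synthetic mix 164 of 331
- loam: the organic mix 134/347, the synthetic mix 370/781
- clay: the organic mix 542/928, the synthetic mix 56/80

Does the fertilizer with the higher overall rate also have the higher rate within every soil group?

No

Sandy soil: the organic mix 35/132 = 26.5%, the synthetic mix 457/1108 = 41.2% → the synthetic mix
Silt: the organic mix 105/280 = 37.5%, the synthetic mix 164/331 = 49.5% → the synthetic mix
Loam: the organic mix 134/347 = 38.6%, the synthetic mix 370/781 = 47.4% → the synthetic mix
Clay: the organic mix 542/928 = 58.4%, the synthetic mix 56/80 = 70.0% → the synthetic mix
Overall: the organic mix 816/1687 = 48.4%, the synthetic mix 1047/2300 = 45.5% → the organic mix
The synthetic mix wins each soil group but the organic mix wins overall — the comparison reverses. The synthetic mix's plots skew toward sandy soil, which has a lower base rate.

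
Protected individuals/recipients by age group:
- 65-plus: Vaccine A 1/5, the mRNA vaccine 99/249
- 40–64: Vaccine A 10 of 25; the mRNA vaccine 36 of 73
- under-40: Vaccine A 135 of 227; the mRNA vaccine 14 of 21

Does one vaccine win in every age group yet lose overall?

65-plus: Vaccine A 1/5 = 20.0%, the mRNA vaccine 99/249 = 39.8% → the mRNA vaccine
40–64: Vaccine A 10/25 = 40.0%, the mRNA vaccine 36/73 = 49.3% → the mRNA vaccine
Under-40: Vaccine A 135/227 = 59.5%, the mRNA vaccine 14/21 = 66.7% → the mRNA vaccine
Overall: Vaccine A 146/257 = 56.8%, the mRNA vaccine 149/343 = 43.4% → Vaccine A
The mRNA vaccine wins each age group but Vaccine A wins overall — the comparison reverses. The mRNA vaccine's recipients skew toward 65-plus, which has a lower base rate.

Yes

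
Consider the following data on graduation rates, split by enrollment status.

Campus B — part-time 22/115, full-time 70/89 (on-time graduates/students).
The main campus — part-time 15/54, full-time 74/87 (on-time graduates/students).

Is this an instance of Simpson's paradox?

Part-time: Campus B 22/115 = 19.1%, the main campus 15/54 = 27.8% → the main campus
Full-time: Campus B 70/89 = 78.7%, the main campus 74/87 = 85.1% → the main campus
Overall: Campus B 92/204 = 45.1%, the main campus 89/141 = 63.1% → the main campus
The main campus wins overall and in every enrollment group — no reversal.

No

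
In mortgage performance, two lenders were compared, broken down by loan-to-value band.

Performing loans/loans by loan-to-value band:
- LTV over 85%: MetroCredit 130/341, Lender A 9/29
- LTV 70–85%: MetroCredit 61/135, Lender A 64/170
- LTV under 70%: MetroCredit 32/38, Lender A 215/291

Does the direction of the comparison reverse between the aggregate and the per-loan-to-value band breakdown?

Yes

LTV over 85%: MetroCredit 130/341 = 38.1%, Lender A 9/29 = 31.0% → MetroCredit
LTV 70–85%: MetroCredit 61/135 = 45.2%, Lender A 64/170 = 37.6% → MetroCredit
LTV under 70%: MetroCredit 32/38 = 84.2%, Lender A 215/291 = 73.9% → MetroCredit
Overall: MetroCredit 223/514 = 43.4%, Lender A 288/490 = 58.8% → Lender A
MetroCredit wins each loan-to-value group but Lender A wins overall — the comparison reverses. MetroCredit's loans skew toward LTV over 85%, which has a lower base rate.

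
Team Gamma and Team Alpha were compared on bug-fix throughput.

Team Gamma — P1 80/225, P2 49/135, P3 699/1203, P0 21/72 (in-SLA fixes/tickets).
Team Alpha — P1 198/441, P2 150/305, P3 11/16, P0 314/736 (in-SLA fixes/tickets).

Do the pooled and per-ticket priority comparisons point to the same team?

P1: Team Gamma 80/225 = 35.6%, Team Alpha 198/441 = 44.9% → Team Alpha
P2: Team Gamma 49/135 = 36.3%, Team Alpha 150/305 = 49.2% → Team Alpha
P3: Team Gamma 699/1203 = 58.1%, Team Alpha 11/16 = 68.8% → Team Alpha
P0: Team Gamma 21/72 = 29.2%, Team Alpha 314/736 = 42.7% → Team Alpha
Overall: Team Gamma 849/1635 = 51.9%, Team Alpha 673/1498 = 44.9% → Team Gamma
Team Alpha wins each ticket group but Team Gamma wins overall — the comparison reverses. Team Alpha's tickets skew toward P0, which has a lower base rate.

No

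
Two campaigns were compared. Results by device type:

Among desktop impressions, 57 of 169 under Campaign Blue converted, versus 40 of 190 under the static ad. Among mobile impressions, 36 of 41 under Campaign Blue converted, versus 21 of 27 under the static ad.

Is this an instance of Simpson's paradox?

Desktop: Campaign Blue 57/169 = 33.7%, the static ad 40/190 = 21.1% → Campaign Blue
Mobile: Campaign Blue 36/41 = 87.8%, the static ad 21/27 = 77.8% → Campaign Blue
Overall: Campaign Blue 93/210 = 44.3%, the static ad 61/217 = 28.1% → Campaign Blue
Campaign Blue wins overall and in every device group — no reversal.

No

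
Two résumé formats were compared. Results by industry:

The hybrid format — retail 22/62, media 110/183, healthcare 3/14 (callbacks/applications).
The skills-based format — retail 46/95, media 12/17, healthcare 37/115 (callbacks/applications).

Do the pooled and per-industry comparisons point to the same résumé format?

No

Retail: the hybrid format 22/62 = 35.5%, the skills-based format 46/95 = 48.4% → the skills-based format
Media: the hybrid format 110/183 = 60.1%, the skills-based format 12/17 = 70.6% → the skills-based format
Healthcare: the hybrid format 3/14 = 21.4%, the skills-based format 37/115 = 32.2% → the skills-based format
Overall: the hybrid format 135/259 = 52.1%, the skills-based format 95/227 = 41.9% → the hybrid format
The skills-based format wins each industry group but the hybrid format wins overall — the comparison reverses. The skills-based format's applications skew toward healthcare, which has a lower base rate.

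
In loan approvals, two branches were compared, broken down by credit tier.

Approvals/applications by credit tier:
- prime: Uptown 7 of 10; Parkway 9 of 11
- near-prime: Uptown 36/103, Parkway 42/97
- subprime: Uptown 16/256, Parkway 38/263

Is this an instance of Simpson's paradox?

Prime: Uptown 7/10 = 70.0%, Parkway 9/11 = 81.8% → Parkway
Near-prime: Uptown 36/103 = 35.0%, Parkway 42/97 = 43.3% → Parkway
Subprime: Uptown 16/256 = 6.2%, Parkway 38/263 = 14.4% → Parkway
Overall: Uptown 59/369 = 16.0%, Parkway 89/371 = 24.0% → Parkway
Parkway wins overall and in every credit group — no reversal.

No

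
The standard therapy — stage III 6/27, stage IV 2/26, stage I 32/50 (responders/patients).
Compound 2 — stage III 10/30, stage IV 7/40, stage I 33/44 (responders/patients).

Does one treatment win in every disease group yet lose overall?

Stage III: the standard therapy 6/27 = 22.2%, Compound 2 10/30 = 33.3% → Compound 2
Stage IV: the standard therapy 2/26 = 7.7%, Compound 2 7/40 = 17.5% → Compound 2
Stage I: the standard therapy 32/50 = 64.0%, Compound 2 33/44 = 75.0% → Compound 2
Overall: the standard therapy 40/103 = 38.8%, Compound 2 50/114 = 43.9% → Compound 2
Compound 2 wins overall and in every disease group — no reversal.

No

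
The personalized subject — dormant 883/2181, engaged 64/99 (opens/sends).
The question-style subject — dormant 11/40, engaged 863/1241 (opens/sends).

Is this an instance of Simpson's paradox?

No

Dormant: the personalized subject 883/2181 = 40.5%, the question-style subject 11/40 = 27.5% → the personalized subject
Engaged: the personalized subject 64/99 = 64.6%, the question-style subject 863/1241 = 69.5% → the question-style subject
Overall: the personalized subject 947/2280 = 41.5%, the question-style subject 874/1281 = 68.2% → the question-style subject
Neither sweeps: the personalized subject wins 1 of 2 groups, the question-style subject wins 1. The question-style subject wins overall but not every group — no Simpson reversal.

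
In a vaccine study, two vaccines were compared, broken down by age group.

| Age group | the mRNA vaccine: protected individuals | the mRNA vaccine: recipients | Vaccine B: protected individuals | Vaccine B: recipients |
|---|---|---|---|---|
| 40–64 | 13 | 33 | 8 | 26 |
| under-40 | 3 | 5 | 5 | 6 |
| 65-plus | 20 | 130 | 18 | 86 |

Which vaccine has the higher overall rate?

40–64: the mRNA vaccine 13/33 = 39.4%, Vaccine B 8/26 = 30.8% → the mRNA vaccine
Under-40: the mRNA vaccine 3/5 = 60.0%, Vaccine B 5/6 = 83.3% → Vaccine B
65-plus: the mRNA vaccine 20/130 = 15.4%, Vaccine B 18/86 = 20.9% → Vaccine B
Overall: the mRNA vaccine 36/168 = 21.4%, Vaccine B 31/118 = 26.3% → Vaccine B
(Neither sweeps every age group, but Vaccine B has the higher pooled rate.)

Vaccine B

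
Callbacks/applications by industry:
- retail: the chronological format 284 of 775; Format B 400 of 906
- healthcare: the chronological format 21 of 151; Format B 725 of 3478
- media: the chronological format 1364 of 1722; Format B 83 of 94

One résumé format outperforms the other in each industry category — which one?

Format B

Retail: the chronological format 284/775 = 36.6%, Format B 400/906 = 44.2% → Format B
Healthcare: the chronological format 21/151 = 13.9%, Format B 725/3478 = 20.8% → Format B
Media: the chronological format 1364/1722 = 79.2%, Format B 83/94 = 88.3% → Format B
Format B has the higher rate in all 3 groups.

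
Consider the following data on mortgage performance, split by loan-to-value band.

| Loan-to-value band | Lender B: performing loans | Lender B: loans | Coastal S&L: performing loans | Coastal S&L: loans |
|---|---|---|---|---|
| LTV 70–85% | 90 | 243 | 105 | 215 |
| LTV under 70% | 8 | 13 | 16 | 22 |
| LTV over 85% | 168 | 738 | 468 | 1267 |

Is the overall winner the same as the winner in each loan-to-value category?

Yes

LTV 70–85%: Lender B 90/243 = 37.0%, Coastal S&L 105/215 = 48.8% → Coastal S&L
LTV under 70%: Lender B 8/13 = 61.5%, Coastal S&L 16/22 = 72.7% → Coastal S&L
LTV over 85%: Lender B 168/738 = 22.8%, Coastal S&L 468/1267 = 36.9% → Coastal S&L
Overall: Lender B 266/994 = 26.8%, Coastal S&L 589/1504 = 39.2% → Coastal S&L
Coastal S&L wins overall and in every loan-to-value group — no reversal.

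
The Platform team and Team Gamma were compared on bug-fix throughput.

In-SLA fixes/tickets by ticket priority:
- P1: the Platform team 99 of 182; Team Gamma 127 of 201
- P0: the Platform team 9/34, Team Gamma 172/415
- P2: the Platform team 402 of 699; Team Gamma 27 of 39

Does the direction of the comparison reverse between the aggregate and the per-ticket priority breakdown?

P1: the Platform team 99/182 = 54.4%, Team Gamma 127/201 = 63.2% → Team Gamma
P0: the Platform team 9/34 = 26.5%, Team Gamma 172/415 = 41.4% → Team Gamma
P2: the Platform team 402/699 = 57.5%, Team Gamma 27/39 = 69.2% → Team Gamma
Overall: the Platform team 510/915 = 55.7%, Team Gamma 326/655 = 49.8% → the Platform team
Team Gamma wins each ticket group but the Platform team wins overall — the comparison reverses. Team Gamma's tickets skew toward P0, which has a lower base rate.

Yes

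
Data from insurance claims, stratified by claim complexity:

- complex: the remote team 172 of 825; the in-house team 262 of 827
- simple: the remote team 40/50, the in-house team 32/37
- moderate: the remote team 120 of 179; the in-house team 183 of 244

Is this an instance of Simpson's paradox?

Complex: the remote team 172/825 = 20.8%, the in-house team 262/827 = 31.7% → the in-house team
Simple: the remote team 40/50 = 80.0%, the in-house team 32/37 = 86.5% → the in-house team
Moderate: the remote team 120/179 = 67.0%, the in-house team 183/244 = 75.0% → the in-house team
Overall: the remote team 332/1054 = 31.5%, the in-house team 477/1108 = 43.1% → the in-house team
The in-house team wins overall and in every claim group — no reversal.

No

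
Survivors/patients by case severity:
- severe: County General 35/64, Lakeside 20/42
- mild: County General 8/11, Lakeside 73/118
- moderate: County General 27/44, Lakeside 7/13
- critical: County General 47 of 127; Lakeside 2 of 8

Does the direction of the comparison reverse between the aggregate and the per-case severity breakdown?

Yes

Severe: County General 35/64 = 54.7%, Lakeside 20/42 = 47.6% → County General
Mild: County General 8/11 = 72.7%, Lakeside 73/118 = 61.9% → County General
Moderate: County General 27/44 = 61.4%, Lakeside 7/13 = 53.8% → County General
Critical: County General 47/127 = 37.0%, Lakeside 2/8 = 25.0% → County General
Overall: County General 117/246 = 47.6%, Lakeside 102/181 = 56.4% → Lakeside
County General wins each case group but Lakeside wins overall — the comparison reverses. County General's patients skew toward critical, which has a lower base rate.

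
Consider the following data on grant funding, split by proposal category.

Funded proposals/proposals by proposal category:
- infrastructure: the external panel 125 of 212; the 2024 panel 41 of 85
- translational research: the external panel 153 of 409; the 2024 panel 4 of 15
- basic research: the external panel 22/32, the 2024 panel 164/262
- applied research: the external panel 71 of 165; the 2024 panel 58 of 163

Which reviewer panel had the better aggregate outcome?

Infrastructure: the external panel 125/212 = 59.0%, the 2024 panel 41/85 = 48.2% → the external panel
Translational research: the external panel 153/409 = 37.4%, the 2024 panel 4/15 = 26.7% → the external panel
Basic research: the external panel 22/32 = 68.8%, the 2024 panel 164/262 = 62.6% → the external panel
Applied research: the external panel 71/165 = 43.0%, the 2024 panel 58/163 = 35.6% → the external panel
Overall: the external panel 371/818 = 45.4%, the 2024 panel 267/525 = 50.9% → the 2024 panel
(The external panel wins every proposal group but the 2024 panel wins overall — the external panel's proposals skew toward the low-rate translational research group.)

the 2024 panel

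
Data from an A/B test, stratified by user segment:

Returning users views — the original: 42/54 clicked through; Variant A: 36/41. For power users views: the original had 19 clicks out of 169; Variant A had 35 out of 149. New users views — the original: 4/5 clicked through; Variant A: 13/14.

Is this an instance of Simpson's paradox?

Returning users: the original 42/54 = 77.8%, Variant A 36/41 = 87.8% → Variant A
Power users: the original 19/169 = 11.2%, Variant A 35/149 = 23.5% → Variant A
New users: the original 4/5 = 80.0%, Variant A 13/14 = 92.9% → Variant A
Overall: the original 65/228 = 28.5%, Variant A 84/204 = 41.2% → Variant A
Variant A wins overall and in every user group — no reversal.

No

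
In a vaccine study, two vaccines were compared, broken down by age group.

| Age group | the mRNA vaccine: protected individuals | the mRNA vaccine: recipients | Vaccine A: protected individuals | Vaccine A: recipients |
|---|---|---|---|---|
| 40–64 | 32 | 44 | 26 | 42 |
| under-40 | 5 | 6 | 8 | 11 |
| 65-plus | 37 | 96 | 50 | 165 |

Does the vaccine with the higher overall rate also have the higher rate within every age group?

40–64: the mRNA vaccine 32/44 = 72.7%, Vaccine A 26/42 = 61.9% → the mRNA vaccine
Under-40: the mRNA vaccine 5/6 = 83.3%, Vaccine A 8/11 = 72.7% → the mRNA vaccine
65-plus: the mRNA vaccine 37/96 = 38.5%, Vaccine A 50/165 = 30.3% → the mRNA vaccine
Overall: the mRNA vaccine 74/146 = 50.7%, Vaccine A 84/218 = 38.5% → the mRNA vaccine
The mRNA vaccine wins overall and in every age group — no reversal.

Yes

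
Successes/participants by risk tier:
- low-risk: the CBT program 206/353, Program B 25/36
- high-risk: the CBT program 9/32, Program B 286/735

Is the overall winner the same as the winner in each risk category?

Low-risk: the CBT program 206/353 = 58.4%, Program B 25/36 = 69.4% → Program B
High-risk: the CBT program 9/32 = 28.1%, Program B 286/735 = 38.9% → Program B
Overall: the CBT program 215/385 = 55.8%, Program B 311/771 = 40.3% → the CBT program
Program B wins each risk group but the CBT program wins overall — the comparison reverses. Program B's participants skew toward high-risk, which has a lower base rate.

No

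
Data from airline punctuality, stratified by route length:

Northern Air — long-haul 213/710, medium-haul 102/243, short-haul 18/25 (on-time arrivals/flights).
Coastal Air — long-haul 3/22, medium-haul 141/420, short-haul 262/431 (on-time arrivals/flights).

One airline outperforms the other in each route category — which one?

Long-haul: Northern Air 213/710 = 30.0%, Coastal Air 3/22 = 13.6% → Northern Air
Medium-haul: Northern Air 102/243 = 42.0%, Coastal Air 141/420 = 33.6% → Northern Air
Short-haul: Northern Air 18/25 = 72.0%, Coastal Air 262/431 = 60.8% → Northern Air
Northern Air has the higher rate in all 3 groups.

Northern Air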